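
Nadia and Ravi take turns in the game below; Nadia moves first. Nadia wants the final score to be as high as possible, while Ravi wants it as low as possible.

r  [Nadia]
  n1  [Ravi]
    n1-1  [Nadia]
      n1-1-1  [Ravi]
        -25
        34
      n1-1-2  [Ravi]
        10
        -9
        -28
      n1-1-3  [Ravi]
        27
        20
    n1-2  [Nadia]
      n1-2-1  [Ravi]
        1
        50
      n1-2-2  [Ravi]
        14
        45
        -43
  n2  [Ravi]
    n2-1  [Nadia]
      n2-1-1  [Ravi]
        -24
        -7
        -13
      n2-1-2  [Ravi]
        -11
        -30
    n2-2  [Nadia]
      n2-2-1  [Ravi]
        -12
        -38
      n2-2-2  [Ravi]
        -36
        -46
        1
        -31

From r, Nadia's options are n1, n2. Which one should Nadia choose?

n1-1-1 (Ravi): min(-25, 34) = -25
n1-1-2 (Ravi): min(10, -9, -28) = -28
n1-1-3 (Ravi): min(27, 20) = 20
n1-1 (Nadia): max(-25, -28, 20) = 20
n1-2-1 (Ravi): min(1, 50) = 1
n1-2-2 (Ravi): min(14, 45, -43) = -43
n1-2 (Nadia): max(1, -43) = 1
n1 (Ravi): min(20, 1) = 1
n2-1-1 (Ravi): min(-24, -7, -13) = -24
n2-1-2 (Ravi): min(-11, -30) = -30
n2-1 (Nadia): max(-24, -30) = -24
n2-2-1 (Ravi): min(-12, -38) = -38
n2-2-2 (Ravi): min(-36, -46, 1, -31) = -46
n2-2 (Nadia): max(-38, -46) = -38
n2 (Ravi): min(-24, -38) = -38
r (Nadia): max(1, -38) = 1
Nadia at r wants the highest of {n1=1, n2=-38}, so chooses n1.

n1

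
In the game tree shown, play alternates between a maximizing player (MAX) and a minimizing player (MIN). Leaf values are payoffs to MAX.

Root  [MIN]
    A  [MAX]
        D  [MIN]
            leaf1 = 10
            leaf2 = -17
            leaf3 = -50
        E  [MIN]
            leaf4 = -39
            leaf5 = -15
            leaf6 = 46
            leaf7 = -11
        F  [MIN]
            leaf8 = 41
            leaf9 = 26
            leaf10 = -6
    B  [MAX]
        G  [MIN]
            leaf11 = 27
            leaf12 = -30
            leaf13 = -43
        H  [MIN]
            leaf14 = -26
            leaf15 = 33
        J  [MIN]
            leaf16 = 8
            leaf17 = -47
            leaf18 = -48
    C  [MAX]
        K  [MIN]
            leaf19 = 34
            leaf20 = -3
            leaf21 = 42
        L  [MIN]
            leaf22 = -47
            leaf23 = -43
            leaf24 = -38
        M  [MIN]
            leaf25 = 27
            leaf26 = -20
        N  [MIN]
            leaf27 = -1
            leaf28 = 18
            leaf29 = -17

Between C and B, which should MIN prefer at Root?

B

K (MIN): min(34, -3, 42) = -3
L (MIN): min(-47, -43, -38) = -47
M (MIN): min(27, -20) = -20
N (MIN): min(-1, 18, -17) = -17
C (MAX): max(-3, -47, -20, -17) = -3
G (MIN): min(27, -30, -43) = -43
H (MIN): min(-26, 33) = -26
J (MIN): min(8, -47, -48) = -48
B (MAX): max(-43, -26, -48) = -26
MIN prefers the lower value; C=-3, B=-26. B is better since -26 < -3.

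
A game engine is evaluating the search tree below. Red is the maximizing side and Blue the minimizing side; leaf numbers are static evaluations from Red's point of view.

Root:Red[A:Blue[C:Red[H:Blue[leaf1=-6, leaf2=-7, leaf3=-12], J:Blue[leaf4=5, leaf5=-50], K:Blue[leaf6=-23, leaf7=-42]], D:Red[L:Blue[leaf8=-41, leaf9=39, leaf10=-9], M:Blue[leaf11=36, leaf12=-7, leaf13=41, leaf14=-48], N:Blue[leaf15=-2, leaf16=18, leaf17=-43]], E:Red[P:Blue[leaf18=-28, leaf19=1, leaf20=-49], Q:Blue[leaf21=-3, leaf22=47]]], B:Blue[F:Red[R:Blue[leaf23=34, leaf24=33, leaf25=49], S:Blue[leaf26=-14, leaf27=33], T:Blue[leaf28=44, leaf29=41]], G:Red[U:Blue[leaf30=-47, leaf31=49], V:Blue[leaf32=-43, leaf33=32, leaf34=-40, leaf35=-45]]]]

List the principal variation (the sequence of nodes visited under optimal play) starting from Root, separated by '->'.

H (Blue): min(-6, -7, -12) = -12
J (Blue): min(5, -50) = -50
K (Blue): min(-23, -42) = -42
C (Red): max(-12, -50, -42) = -12
L (Blue): min(-41, 39, -9) = -41
M (Blue): min(36, -7, 41, -48) = -48
N (Blue): min(-2, 18, -43) = -43
D (Red): max(-41, -48, -43) = -41
P (Blue): min(-28, 1, -49) = -49
Q (Blue): min(-3, 47) = -3
E (Red): max(-49, -3) = -3
A (Blue): min(-12, -41, -3) = -41
R (Blue): min(34, 33, 49) = 33
S (Blue): min(-14, 33) = -14
T (Blue): min(44, 41) = 41
F (Red): max(33, -14, 41) = 41
U (Blue): min(-47, 49) = -47
V (Blue): min(-43, 32, -40, -45) = -45
G (Red): max(-47, -45) = -45
B (Blue): min(41, -45) = -45
Root (Red): max(-41, -45) = -41
At Root, Red picks A (highest: -41).
At A, Blue picks D (lowest: -41).
At D, Red picks L (highest: -41).
At L, Blue picks leaf8 (lowest: -41).
Terminal value -41.

Root -> A -> D -> L -> leaf8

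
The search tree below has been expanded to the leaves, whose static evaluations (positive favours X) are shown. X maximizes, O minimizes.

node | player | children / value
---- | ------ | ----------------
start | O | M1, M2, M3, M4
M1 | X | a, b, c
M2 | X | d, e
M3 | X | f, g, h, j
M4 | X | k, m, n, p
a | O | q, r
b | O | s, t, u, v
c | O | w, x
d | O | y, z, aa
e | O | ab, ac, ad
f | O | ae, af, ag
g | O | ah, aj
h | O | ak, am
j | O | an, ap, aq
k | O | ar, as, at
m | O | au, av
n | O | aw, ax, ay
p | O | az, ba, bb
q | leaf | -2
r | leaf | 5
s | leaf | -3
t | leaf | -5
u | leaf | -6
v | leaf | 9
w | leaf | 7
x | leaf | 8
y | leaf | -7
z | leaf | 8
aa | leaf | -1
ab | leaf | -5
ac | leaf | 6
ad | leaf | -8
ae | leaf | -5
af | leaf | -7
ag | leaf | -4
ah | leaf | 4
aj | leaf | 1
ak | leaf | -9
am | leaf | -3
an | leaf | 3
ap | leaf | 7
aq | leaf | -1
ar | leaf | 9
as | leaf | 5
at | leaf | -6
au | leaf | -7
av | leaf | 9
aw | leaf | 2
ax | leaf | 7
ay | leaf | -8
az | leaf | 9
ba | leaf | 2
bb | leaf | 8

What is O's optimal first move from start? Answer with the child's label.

M2

a (O): min(-2, 5) = -2
b (O): min(-3, -5, -6, 9) = -6
c (O): min(7, 8) = 7
M1 (X): max(-2, -6, 7) = 7
d (O): min(-7, 8, -1) = -7
e (O): min(-5, 6, -8) = -8
M2 (X): max(-7, -8) = -7
f (O): min(-5, -7, -4) = -7
g (O): min(4, 1) = 1
h (O): min(-9, -3) = -9
j (O): min(3, 7, -1) = -1
M3 (X): max(-7, 1, -9, -1) = 1
k (O): min(9, 5, -6) = -6
m (O): min(-7, 9) = -7
n (O): min(2, 7, -8) = -8
p (O): min(9, 2, 8) = 2
M4 (X): max(-6, -7, -8, 2) = 2
start (O): min(7, -7, 1, 2) = -7
O at start wants the lowest of {M1=7, M2=-7, M3=1, M4=2}, so chooses M2.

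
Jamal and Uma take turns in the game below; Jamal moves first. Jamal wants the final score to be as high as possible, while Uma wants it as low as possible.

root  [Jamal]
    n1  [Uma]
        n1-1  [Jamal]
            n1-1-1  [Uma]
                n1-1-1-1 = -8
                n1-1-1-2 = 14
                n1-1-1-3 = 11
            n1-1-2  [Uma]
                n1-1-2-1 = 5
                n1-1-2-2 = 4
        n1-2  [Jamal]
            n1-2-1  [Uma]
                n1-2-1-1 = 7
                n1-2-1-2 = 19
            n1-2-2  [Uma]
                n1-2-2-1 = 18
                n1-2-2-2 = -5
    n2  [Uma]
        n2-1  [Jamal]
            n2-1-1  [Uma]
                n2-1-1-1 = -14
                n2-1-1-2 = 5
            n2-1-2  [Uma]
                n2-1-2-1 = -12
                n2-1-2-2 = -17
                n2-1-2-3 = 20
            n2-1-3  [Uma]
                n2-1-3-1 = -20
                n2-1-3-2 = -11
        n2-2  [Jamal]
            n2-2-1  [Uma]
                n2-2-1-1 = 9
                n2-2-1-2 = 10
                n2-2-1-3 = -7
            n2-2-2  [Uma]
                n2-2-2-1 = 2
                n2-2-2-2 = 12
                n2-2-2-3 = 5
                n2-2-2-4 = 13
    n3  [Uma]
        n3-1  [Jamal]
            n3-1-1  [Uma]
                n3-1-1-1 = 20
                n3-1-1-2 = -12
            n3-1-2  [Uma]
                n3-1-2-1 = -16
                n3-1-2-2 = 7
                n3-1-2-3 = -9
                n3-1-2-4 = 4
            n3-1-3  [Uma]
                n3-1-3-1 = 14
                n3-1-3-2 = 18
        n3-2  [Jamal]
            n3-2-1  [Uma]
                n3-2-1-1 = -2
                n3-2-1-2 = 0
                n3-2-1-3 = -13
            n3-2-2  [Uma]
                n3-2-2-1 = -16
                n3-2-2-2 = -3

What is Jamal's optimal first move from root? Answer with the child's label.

n1

n1-1-1 (Uma): min(-8, 14, 11) = -8
n1-1-2 (Uma): min(5, 4) = 4
n1-1 (Jamal): max(-8, 4) = 4
n1-2-1 (Uma): min(7, 19) = 7
n1-2-2 (Uma): min(18, -5) = -5
n1-2 (Jamal): max(7, -5) = 7
n1 (Uma): min(4, 7) = 4
n2-1-1 (Uma): min(-14, 5) = -14
n2-1-2 (Uma): min(-12, -17, 20) = -17
n2-1-3 (Uma): min(-20, -11) = -20
n2-1 (Jamal): max(-14, -17, -20) = -14
n2-2-1 (Uma): min(9, 10, -7) = -7
n2-2-2 (Uma): min(2, 12, 5, 13) = 2
n2-2 (Jamal): max(-7, 2) = 2
n2 (Uma): min(-14, 2) = -14
n3-1-1 (Uma): min(20, -12) = -12
n3-1-2 (Uma): min(-16, 7, -9, 4) = -16
n3-1-3 (Uma): min(14, 18) = 14
n3-1 (Jamal): max(-12, -16, 14) = 14
n3-2-1 (Uma): min(-2, 0, -13) = -13
n3-2-2 (Uma): min(-16, -3) = -16
n3-2 (Jamal): max(-13, -16) = -13
n3 (Uma): min(14, -13) = -13
root (Jamal): max(4, -14, -13) = 4
Jamal at root wants the highest of {n1=4, n2=-14, n3=-13}, so chooses n1.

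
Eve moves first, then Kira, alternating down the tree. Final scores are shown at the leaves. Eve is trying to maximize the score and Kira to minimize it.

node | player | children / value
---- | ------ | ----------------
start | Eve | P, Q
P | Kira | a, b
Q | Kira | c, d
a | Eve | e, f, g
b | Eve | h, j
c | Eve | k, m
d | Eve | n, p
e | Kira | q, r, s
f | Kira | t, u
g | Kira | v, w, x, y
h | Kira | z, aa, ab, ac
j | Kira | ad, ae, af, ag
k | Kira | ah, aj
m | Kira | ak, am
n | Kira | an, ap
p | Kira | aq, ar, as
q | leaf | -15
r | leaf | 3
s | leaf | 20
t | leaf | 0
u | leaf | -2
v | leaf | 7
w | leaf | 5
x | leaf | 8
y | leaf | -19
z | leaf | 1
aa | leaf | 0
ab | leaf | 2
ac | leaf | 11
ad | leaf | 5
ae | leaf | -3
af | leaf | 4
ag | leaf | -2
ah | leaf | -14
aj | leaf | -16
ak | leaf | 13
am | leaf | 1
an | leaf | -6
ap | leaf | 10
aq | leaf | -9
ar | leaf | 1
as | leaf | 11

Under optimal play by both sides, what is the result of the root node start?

-2

e (Kira): min(-15, 3, 20) = -15
f (Kira): min(0, -2) = -2
g (Kira): min(7, 5, 8, -19) = -19
a (Eve): max(-15, -2, -19) = -2
h (Kira): min(1, 0, 2, 11) = 0
j (Kira): min(5, -3, 4, -2) = -3
b (Eve): max(0, -3) = 0
P (Kira): min(-2, 0) = -2
k (Kira): min(-14, -16) = -16
m (Kira): min(13, 1) = 1
c (Eve): max(-16, 1) = 1
n (Kira): min(-6, 10) = -6
p (Kira): min(-9, 1, 11) = -9
d (Eve): max(-6, -9) = -6
Q (Kira): min(1, -6) = -6
start (Eve): max(-2, -6) = -2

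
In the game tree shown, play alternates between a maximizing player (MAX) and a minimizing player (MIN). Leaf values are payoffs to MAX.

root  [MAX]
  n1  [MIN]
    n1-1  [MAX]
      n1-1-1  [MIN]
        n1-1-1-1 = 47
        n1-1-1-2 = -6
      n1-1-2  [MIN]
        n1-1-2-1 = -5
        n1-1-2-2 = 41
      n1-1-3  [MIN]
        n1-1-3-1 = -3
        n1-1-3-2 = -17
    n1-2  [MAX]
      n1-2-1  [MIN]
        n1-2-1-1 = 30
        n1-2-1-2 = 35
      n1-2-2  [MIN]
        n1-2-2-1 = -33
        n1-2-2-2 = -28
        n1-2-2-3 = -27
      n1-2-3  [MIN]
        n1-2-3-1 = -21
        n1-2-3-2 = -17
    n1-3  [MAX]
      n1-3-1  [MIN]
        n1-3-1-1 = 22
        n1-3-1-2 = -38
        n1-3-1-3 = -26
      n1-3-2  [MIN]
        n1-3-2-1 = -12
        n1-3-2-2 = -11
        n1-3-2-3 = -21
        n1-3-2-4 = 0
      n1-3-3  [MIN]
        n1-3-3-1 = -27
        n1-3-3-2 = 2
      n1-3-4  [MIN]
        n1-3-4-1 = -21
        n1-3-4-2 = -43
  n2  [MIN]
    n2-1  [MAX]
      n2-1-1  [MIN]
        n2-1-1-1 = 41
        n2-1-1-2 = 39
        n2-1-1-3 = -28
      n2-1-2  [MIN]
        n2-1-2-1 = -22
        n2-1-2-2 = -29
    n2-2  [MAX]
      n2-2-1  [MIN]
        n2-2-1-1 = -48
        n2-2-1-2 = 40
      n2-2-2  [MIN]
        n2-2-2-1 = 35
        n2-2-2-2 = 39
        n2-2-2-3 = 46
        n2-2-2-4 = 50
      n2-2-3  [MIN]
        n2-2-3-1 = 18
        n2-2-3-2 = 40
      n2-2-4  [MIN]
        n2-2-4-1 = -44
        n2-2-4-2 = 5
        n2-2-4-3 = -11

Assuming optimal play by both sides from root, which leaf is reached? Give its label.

n1-1-1 (MIN): min(47, -6) = -6
n1-1-2 (MIN): min(-5, 41) = -5
n1-1-3 (MIN): min(-3, -17) = -17
n1-1 (MAX): max(-6, -5, -17) = -5
n1-2-1 (MIN): min(30, 35) = 30
n1-2-2 (MIN): min(-33, -28, -27) = -33
n1-2-3 (MIN): min(-21, -17) = -21
n1-2 (MAX): max(30, -33, -21) = 30
n1-3-1 (MIN): min(22, -38, -26) = -38
n1-3-2 (MIN): min(-12, -11, -21, 0) = -21
n1-3-3 (MIN): min(-27, 2) = -27
n1-3-4 (MIN): min(-21, -43) = -43
n1-3 (MAX): max(-38, -21, -27, -43) = -21
n1 (MIN): min(-5, 30, -21) = -21
n2-1-1 (MIN): min(41, 39, -28) = -28
n2-1-2 (MIN): min(-22, -29) = -29
n2-1 (MAX): max(-28, -29) = -28
n2-2-1 (MIN): min(-48, 40) = -48
n2-2-2 (MIN): min(35, 39, 46, 50) = 35
n2-2-3 (MIN): min(18, 40) = 18
n2-2-4 (MIN): min(-44, 5, -11) = -44
n2-2 (MAX): max(-48, 35, 18, -44) = 35
n2 (MIN): min(-28, 35) = -28
root (MAX): max(-21, -28) = -21
At root, MAX picks n1 (highest: -21).
At n1, MIN picks n1-3 (lowest: -21).
At n1-3, MAX picks n1-3-2 (highest: -21).
At n1-3-2, MIN picks n1-3-2-3 (lowest: -21).
Terminal value -21.

n1-3-2-3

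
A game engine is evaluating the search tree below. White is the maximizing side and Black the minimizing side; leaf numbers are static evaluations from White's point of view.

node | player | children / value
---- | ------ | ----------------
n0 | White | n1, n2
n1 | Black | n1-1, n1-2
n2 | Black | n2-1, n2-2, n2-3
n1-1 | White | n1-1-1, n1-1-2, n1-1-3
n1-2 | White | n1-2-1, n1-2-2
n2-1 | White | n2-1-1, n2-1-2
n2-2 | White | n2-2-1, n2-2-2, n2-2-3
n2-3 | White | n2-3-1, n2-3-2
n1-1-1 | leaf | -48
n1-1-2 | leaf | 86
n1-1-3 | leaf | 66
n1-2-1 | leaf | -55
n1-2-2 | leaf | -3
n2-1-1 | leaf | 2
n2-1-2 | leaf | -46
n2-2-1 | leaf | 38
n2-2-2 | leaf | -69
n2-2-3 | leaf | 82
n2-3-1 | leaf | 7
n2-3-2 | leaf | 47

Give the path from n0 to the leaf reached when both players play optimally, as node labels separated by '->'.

n0 -> n2 -> n2-1 -> n2-1-1

n1-1 (White): max(-48, 86, 66) = 86
n1-2 (White): max(-55, -3) = -3
n1 (Black): min(86, -3) = -3
n2-1 (White): max(2, -46) = 2
n2-2 (White): max(38, -69, 82) = 82
n2-3 (White): max(7, 47) = 47
n2 (Black): min(2, 82, 47) = 2
n0 (White): max(-3, 2) = 2
At n0, White picks n2 (highest: 2).
At n2, Black picks n2-1 (lowest: 2).
At n2-1, White picks n2-1-1 (highest: 2).
Terminal value 2.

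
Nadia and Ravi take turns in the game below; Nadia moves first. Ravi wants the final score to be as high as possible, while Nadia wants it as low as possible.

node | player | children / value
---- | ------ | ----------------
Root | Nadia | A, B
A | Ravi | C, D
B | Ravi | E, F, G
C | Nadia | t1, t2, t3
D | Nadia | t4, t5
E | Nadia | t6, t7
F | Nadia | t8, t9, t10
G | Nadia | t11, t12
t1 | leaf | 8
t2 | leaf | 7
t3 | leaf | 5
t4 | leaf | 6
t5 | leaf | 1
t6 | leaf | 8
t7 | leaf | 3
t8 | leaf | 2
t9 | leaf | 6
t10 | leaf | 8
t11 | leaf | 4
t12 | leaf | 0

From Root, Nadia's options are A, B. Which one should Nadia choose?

B

C (Nadia): min(8, 7, 5) = 5
D (Nadia): min(6, 1) = 1
A (Ravi): max(5, 1) = 5
E (Nadia): min(8, 3) = 3
F (Nadia): min(2, 6, 8) = 2
G (Nadia): min(4, 0) = 0
B (Ravi): max(3, 2, 0) = 3
Root (Nadia): min(5, 3) = 3
Nadia at Root wants the lowest of {A=5, B=3}, so chooses B.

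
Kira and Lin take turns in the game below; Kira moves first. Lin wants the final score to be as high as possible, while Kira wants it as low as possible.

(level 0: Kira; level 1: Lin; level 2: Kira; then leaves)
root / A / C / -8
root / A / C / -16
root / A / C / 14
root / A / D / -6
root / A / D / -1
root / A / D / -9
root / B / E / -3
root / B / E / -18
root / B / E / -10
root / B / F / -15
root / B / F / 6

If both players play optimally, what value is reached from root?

-15

C (Kira): min(-8, -16, 14) = -16
D (Kira): min(-6, -1, -9) = -9
A (Lin): max(-16, -9) = -9
E (Kira): min(-3, -18, -10) = -18
F (Kira): min(-15, 6) = -15
B (Lin): max(-18, -15) = -15
root (Kira): min(-9, -15) = -15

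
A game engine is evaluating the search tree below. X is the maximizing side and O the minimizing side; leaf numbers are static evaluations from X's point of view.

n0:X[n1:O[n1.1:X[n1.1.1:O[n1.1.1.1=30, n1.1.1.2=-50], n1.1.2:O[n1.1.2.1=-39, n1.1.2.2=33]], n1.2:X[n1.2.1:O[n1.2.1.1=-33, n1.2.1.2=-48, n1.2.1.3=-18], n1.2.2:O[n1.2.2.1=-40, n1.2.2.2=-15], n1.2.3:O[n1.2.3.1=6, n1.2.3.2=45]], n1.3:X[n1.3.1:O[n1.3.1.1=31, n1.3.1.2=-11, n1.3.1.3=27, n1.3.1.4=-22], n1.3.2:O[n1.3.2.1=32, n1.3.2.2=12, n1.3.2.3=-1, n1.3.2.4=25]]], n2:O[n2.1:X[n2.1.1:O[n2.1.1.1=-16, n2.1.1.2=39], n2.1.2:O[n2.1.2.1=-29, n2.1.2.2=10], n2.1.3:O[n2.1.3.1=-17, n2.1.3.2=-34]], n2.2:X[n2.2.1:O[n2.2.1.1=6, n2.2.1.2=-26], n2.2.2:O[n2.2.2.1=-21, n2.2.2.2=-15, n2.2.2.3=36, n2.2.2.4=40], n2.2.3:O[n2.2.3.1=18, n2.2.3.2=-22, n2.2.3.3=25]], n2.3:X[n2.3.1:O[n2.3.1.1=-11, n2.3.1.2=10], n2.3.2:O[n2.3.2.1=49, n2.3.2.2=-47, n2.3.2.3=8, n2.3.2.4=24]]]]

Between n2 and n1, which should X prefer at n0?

n2.1.1 (O): min(-16, 39) = -16
n2.1.2 (O): min(-29, 10) = -29
n2.1.3 (O): min(-17, -34) = -34
n2.1 (X): max(-16, -29, -34) = -16
n2.2.1 (O): min(6, -26) = -26
n2.2.2 (O): min(-21, -15, 36, 40) = -21
n2.2.3 (O): min(18, -22, 25) = -22
n2.2 (X): max(-26, -21, -22) = -21
n2.3.1 (O): min(-11, 10) = -11
n2.3.2 (O): min(49, -47, 8, 24) = -47
n2.3 (X): max(-11, -47) = -11
n2 (O): min(-16, -21, -11) = -21
n1.1.1 (O): min(30, -50) = -50
n1.1.2 (O): min(-39, 33) = -39
n1.1 (X): max(-50, -39) = -39
n1.2.1 (O): min(-33, -48, -18) = -48
n1.2.2 (O): min(-40, -15) = -40
n1.2.3 (O): min(6, 45) = 6
n1.2 (X): max(-48, -40, 6) = 6
n1.3.1 (O): min(31, -11, 27, -22) = -22
n1.3.2 (O): min(32, 12, -1, 25) = -1
n1.3 (X): max(-22, -1) = -1
n1 (O): min(-39, 6, -1) = -39
X prefers the higher value; n2=-21, n1=-39. n2 is better since -21 > -39.

n2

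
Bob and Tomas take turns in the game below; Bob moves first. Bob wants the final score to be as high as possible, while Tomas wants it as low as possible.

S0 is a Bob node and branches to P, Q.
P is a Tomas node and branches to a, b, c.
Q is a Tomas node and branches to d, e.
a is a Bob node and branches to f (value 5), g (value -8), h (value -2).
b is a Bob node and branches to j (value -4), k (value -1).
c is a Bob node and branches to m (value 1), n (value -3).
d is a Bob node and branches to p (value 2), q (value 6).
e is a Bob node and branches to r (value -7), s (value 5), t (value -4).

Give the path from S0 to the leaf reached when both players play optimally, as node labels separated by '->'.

S0 -> Q -> e -> s

a (Bob): max(5, -8, -2) = 5
b (Bob): max(-4, -1) = -1
c (Bob): max(1, -3) = 1
P (Tomas): min(5, -1, 1) = -1
d (Bob): max(2, 6) = 6
e (Bob): max(-7, 5, -4) = 5
Q (Tomas): min(6, 5) = 5
S0 (Bob): max(-1, 5) = 5
At S0, Bob picks Q (highest: 5).
At Q, Tomas picks e (lowest: 5).
At e, Bob picks s (highest: 5).
Terminal value 5.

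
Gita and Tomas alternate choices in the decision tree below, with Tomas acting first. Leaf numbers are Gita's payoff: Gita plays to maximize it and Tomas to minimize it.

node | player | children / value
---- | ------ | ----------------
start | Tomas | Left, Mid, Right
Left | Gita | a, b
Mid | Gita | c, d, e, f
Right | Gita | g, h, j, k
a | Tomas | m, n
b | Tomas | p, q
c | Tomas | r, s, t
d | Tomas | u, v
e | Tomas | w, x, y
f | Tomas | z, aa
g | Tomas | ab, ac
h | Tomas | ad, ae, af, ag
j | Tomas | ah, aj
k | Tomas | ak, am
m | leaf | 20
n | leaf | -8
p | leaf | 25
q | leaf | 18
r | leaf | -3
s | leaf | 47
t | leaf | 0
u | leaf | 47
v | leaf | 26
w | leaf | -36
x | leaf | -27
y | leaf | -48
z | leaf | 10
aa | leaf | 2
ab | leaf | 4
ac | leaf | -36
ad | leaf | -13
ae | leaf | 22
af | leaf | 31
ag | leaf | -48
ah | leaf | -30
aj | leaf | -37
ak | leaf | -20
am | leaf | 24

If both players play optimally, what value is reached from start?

-20

a (Tomas): min(20, -8) = -8
b (Tomas): min(25, 18) = 18
Left (Gita): max(-8, 18) = 18
c (Tomas): min(-3, 47, 0) = -3
d (Tomas): min(47, 26) = 26
e (Tomas): min(-36, -27, -48) = -48
f (Tomas): min(10, 2) = 2
Mid (Gita): max(-3, 26, -48, 2) = 26
g (Tomas): min(4, -36) = -36
h (Tomas): min(-13, 22, 31, -48) = -48
j (Tomas): min(-30, -37) = -37
k (Tomas): min(-20, 24) = -20
Right (Gita): max(-36, -48, -37, -20) = -20
start (Tomas): min(18, 26, -20) = -20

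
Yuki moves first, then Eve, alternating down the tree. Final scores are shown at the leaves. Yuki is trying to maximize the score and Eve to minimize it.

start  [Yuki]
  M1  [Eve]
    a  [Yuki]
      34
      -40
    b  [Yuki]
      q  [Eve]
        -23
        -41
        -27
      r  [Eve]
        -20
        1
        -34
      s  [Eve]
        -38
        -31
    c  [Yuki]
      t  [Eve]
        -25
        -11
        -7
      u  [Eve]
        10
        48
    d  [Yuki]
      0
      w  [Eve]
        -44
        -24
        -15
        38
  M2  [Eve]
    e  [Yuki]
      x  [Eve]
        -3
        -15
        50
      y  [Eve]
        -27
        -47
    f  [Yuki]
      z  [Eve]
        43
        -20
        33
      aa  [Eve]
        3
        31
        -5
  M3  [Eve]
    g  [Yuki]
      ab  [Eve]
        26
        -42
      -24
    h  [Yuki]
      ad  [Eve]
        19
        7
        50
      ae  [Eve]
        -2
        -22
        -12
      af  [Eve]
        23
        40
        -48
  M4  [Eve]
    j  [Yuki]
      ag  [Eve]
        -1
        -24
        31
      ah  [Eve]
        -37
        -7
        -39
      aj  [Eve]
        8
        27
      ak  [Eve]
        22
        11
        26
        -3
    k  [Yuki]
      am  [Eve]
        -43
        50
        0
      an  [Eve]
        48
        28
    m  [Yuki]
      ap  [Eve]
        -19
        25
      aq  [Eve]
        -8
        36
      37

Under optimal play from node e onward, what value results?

x (Eve): min(-3, -15, 50) = -15
y (Eve): min(-27, -47) = -47
e (Yuki): max(-15, -47) = -15

-15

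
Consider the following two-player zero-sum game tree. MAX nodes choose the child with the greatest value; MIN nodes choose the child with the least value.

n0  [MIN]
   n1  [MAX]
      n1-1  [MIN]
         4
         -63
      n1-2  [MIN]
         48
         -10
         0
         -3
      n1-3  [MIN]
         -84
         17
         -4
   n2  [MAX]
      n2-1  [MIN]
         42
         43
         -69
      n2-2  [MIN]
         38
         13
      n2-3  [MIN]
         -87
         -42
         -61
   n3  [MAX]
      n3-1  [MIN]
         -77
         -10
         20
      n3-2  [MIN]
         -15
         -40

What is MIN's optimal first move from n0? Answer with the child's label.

n3

n1-1 (MIN): min(4, -63) = -63
n1-2 (MIN): min(48, -10, 0, -3) = -10
n1-3 (MIN): min(-84, 17, -4) = -84
n1 (MAX): max(-63, -10, -84) = -10
n2-1 (MIN): min(42, 43, -69) = -69
n2-2 (MIN): min(38, 13) = 13
n2-3 (MIN): min(-87, -42, -61) = -87
n2 (MAX): max(-69, 13, -87) = 13
n3-1 (MIN): min(-77, -10, 20) = -77
n3-2 (MIN): min(-15, -40) = -40
n3 (MAX): max(-77, -40) = -40
n0 (MIN): min(-10, 13, -40) = -40
MIN at n0 wants the lowest of {n1=-10, n2=13, n3=-40}, so chooses n3.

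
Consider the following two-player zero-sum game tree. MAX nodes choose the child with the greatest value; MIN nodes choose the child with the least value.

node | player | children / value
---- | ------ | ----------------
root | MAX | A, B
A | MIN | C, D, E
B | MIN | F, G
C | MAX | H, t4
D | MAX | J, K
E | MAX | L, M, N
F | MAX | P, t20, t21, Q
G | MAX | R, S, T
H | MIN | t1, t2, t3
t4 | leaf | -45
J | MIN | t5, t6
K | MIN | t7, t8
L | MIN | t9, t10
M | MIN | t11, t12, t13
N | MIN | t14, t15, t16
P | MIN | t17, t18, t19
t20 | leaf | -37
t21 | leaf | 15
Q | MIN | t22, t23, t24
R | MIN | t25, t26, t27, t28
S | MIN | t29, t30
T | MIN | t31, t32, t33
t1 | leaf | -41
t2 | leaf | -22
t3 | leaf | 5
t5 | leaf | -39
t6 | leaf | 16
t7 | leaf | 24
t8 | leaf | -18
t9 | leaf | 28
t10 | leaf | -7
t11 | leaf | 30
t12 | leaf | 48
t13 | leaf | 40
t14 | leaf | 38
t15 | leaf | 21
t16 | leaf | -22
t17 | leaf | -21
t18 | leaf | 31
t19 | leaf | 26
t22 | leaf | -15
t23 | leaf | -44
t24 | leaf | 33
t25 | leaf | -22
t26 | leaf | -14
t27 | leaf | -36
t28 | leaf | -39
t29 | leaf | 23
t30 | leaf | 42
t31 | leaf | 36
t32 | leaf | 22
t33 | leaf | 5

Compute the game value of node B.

15

P (MIN): min(-21, 31, 26) = -21
Q (MIN): min(-15, -44, 33) = -44
F (MAX): max(-21, -37, 15, -44) = 15
R (MIN): min(-22, -14, -36, -39) = -39
S (MIN): min(23, 42) = 23
T (MIN): min(36, 22, 5) = 5
G (MAX): max(-39, 23, 5) = 23
B (MIN): min(15, 23) = 15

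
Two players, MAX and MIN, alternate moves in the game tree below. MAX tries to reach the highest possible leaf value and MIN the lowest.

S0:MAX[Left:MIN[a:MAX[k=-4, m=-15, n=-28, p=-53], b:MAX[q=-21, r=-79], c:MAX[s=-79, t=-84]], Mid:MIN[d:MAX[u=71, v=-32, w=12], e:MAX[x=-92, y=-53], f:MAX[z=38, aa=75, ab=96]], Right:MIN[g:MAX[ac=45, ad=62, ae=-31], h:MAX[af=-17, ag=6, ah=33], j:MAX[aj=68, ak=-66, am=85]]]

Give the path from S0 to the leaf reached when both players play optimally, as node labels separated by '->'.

a (MAX): max(-4, -15, -28, -53) = -4
b (MAX): max(-21, -79) = -21
c (MAX): max(-79, -84) = -79
Left (MIN): min(-4, -21, -79) = -79
d (MAX): max(71, -32, 12) = 71
e (MAX): max(-92, -53) = -53
f (MAX): max(38, 75, 96) = 96
Mid (MIN): min(71, -53, 96) = -53
g (MAX): max(45, 62, -31) = 62
h (MAX): max(-17, 6, 33) = 33
j (MAX): max(68, -66, 85) = 85
Right (MIN): min(62, 33, 85) = 33
S0 (MAX): max(-79, -53, 33) = 33
At S0, MAX picks Right (highest: 33).
At Right, MIN picks h (lowest: 33).
At h, MAX picks ah (highest: 33).
Terminal value 33.

S0 -> Right -> h -> ah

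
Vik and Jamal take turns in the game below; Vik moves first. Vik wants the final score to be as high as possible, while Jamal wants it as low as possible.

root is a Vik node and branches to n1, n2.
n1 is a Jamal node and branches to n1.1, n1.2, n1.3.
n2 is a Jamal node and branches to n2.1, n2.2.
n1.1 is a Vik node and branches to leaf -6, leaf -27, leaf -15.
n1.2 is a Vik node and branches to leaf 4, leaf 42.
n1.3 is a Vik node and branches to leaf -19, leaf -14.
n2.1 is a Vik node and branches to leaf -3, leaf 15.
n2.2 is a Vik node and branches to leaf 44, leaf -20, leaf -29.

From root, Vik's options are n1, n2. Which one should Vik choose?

n1.1 (Vik): max(-6, -27, -15) = -6
n1.2 (Vik): max(4, 42) = 42
n1.3 (Vik): max(-19, -14) = -14
n1 (Jamal): min(-6, 42, -14) = -14
n2.1 (Vik): max(-3, 15) = 15
n2.2 (Vik): max(44, -20, -29) = 44
n2 (Jamal): min(15, 44) = 15
root (Vik): max(-14, 15) = 15
Vik at root wants the highest of {n1=-14, n2=15}, so chooses n2.

n2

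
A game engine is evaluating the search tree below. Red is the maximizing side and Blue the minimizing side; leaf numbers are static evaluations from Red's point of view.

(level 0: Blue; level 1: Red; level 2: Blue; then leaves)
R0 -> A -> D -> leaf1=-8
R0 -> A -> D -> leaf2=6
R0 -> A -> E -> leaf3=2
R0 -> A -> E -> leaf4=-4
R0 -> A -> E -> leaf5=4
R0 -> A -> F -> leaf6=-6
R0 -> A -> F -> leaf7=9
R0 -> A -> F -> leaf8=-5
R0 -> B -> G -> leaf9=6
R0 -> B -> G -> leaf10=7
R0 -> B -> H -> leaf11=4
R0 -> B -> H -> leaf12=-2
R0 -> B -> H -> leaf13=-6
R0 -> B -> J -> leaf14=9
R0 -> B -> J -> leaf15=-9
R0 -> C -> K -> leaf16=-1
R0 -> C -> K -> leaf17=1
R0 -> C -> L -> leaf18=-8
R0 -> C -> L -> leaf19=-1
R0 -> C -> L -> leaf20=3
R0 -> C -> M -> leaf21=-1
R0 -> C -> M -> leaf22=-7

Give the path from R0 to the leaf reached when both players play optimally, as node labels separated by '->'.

D (Blue): min(-8, 6) = -8
E (Blue): min(2, -4, 4) = -4
F (Blue): min(-6, 9, -5) = -6
A (Red): max(-8, -4, -6) = -4
G (Blue): min(6, 7) = 6
H (Blue): min(4, -2, -6) = -6
J (Blue): min(9, -9) = -9
B (Red): max(6, -6, -9) = 6
K (Blue): min(-1, 1) = -1
L (Blue): min(-8, -1, 3) = -8
M (Blue): min(-1, -7) = -7
C (Red): max(-1, -8, -7) = -1
R0 (Blue): min(-4, 6, -1) = -4
At R0, Blue picks A (lowest: -4).
At A, Red picks E (highest: -4).
At E, Blue picks leaf4 (lowest: -4).
Terminal value -4.

R0 -> A -> E -> leaf4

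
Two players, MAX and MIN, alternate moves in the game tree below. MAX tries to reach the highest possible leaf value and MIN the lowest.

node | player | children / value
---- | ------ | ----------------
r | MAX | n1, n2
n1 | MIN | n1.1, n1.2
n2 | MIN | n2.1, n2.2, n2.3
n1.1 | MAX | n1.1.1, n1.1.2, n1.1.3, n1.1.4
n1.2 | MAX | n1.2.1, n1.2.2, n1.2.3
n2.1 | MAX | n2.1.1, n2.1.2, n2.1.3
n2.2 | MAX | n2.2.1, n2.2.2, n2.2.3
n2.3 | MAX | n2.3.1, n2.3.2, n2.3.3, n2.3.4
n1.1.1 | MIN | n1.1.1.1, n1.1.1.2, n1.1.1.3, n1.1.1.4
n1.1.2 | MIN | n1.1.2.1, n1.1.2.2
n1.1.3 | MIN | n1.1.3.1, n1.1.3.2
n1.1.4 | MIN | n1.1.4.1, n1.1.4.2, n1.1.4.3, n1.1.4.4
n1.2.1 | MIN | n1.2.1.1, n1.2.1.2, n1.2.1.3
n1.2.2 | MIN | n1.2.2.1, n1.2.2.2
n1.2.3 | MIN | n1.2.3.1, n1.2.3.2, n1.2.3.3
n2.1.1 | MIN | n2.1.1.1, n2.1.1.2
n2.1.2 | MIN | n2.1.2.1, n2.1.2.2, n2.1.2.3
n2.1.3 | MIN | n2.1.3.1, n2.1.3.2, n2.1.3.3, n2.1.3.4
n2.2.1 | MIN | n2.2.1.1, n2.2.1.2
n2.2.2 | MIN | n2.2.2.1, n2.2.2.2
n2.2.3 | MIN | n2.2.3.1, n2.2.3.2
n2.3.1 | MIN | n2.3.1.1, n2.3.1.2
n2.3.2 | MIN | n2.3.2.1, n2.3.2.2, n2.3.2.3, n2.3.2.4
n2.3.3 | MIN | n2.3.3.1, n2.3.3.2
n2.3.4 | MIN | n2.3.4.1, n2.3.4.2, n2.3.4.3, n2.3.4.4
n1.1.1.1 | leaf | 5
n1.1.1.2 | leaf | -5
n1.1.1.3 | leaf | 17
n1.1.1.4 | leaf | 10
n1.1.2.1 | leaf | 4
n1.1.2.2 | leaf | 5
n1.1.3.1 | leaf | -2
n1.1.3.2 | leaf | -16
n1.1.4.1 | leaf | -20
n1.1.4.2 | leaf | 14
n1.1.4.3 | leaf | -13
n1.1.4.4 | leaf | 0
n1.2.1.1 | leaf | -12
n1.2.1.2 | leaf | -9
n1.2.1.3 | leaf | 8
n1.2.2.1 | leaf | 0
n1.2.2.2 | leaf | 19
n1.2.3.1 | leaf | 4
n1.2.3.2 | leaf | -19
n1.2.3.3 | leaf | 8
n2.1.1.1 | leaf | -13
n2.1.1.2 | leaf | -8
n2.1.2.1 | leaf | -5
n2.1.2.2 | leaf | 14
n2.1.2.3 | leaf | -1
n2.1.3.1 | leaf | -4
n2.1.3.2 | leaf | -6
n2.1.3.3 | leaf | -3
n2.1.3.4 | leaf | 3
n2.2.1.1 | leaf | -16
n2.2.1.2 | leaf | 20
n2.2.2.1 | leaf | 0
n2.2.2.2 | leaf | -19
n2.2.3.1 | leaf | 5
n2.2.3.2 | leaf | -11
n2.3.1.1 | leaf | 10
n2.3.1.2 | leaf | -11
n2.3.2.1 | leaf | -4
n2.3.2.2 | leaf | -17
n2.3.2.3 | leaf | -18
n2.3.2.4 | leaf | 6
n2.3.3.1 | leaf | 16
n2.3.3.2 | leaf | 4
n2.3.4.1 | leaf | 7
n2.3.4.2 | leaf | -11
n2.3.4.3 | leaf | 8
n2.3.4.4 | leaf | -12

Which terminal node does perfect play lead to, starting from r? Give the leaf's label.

n1.2.2.1

n1.1.1 (MIN): min(5, -5, 17, 10) = -5
n1.1.2 (MIN): min(4, 5) = 4
n1.1.3 (MIN): min(-2, -16) = -16
n1.1.4 (MIN): min(-20, 14, -13, 0) = -20
n1.1 (MAX): max(-5, 4, -16, -20) = 4
n1.2.1 (MIN): min(-12, -9, 8) = -12
n1.2.2 (MIN): min(0, 19) = 0
n1.2.3 (MIN): min(4, -19, 8) = -19
n1.2 (MAX): max(-12, 0, -19) = 0
n1 (MIN): min(4, 0) = 0
n2.1.1 (MIN): min(-13, -8) = -13
n2.1.2 (MIN): min(-5, 14, -1) = -5
n2.1.3 (MIN): min(-4, -6, -3, 3) = -6
n2.1 (MAX): max(-13, -5, -6) = -5
n2.2.1 (MIN): min(-16, 20) = -16
n2.2.2 (MIN): min(0, -19) = -19
n2.2.3 (MIN): min(5, -11) = -11
n2.2 (MAX): max(-16, -19, -11) = -11
n2.3.1 (MIN): min(10, -11) = -11
n2.3.2 (MIN): min(-4, -17, -18, 6) = -18
n2.3.3 (MIN): min(16, 4) = 4
n2.3.4 (MIN): min(7, -11, 8, -12) = -12
n2.3 (MAX): max(-11, -18, 4, -12) = 4
n2 (MIN): min(-5, -11, 4) = -11
r (MAX): max(0, -11) = 0
At r, MAX picks n1 (highest: 0).
At n1, MIN picks n1.2 (lowest: 0).
At n1.2, MAX picks n1.2.2 (highest: 0).
At n1.2.2, MIN picks n1.2.2.1 (lowest: 0).
Terminal value 0.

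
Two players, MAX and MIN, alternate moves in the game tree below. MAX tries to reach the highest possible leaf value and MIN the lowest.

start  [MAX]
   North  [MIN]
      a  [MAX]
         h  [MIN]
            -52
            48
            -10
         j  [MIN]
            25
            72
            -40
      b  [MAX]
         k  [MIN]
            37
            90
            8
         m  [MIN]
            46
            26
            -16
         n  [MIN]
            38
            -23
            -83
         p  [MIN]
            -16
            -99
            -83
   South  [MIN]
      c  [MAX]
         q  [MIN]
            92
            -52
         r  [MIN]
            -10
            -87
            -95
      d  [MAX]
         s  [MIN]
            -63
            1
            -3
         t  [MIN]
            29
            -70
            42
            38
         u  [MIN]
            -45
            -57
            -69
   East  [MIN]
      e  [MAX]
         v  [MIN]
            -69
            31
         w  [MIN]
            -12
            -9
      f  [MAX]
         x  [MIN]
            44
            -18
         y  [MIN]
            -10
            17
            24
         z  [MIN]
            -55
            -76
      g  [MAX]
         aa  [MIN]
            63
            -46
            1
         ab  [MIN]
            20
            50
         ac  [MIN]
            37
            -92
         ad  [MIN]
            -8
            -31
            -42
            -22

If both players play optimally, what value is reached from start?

-12

h (MIN): min(-52, 48, -10) = -52
j (MIN): min(25, 72, -40) = -40
a (MAX): max(-52, -40) = -40
k (MIN): min(37, 90, 8) = 8
m (MIN): min(46, 26, -16) = -16
n (MIN): min(38, -23, -83) = -83
p (MIN): min(-16, -99, -83) = -99
b (MAX): max(8, -16, -83, -99) = 8
North (MIN): min(-40, 8) = -40
q (MIN): min(92, -52) = -52
r (MIN): min(-10, -87, -95) = -95
c (MAX): max(-52, -95) = -52
s (MIN): min(-63, 1, -3) = -63
t (MIN): min(29, -70, 42, 38) = -70
u (MIN): min(-45, -57, -69) = -69
d (MAX): max(-63, -70, -69) = -63
South (MIN): min(-52, -63) = -63
v (MIN): min(-69, 31) = -69
w (MIN): min(-12, -9) = -12
e (MAX): max(-69, -12) = -12
x (MIN): min(44, -18) = -18
y (MIN): min(-10, 17, 24) = -10
z (MIN): min(-55, -76) = -76
f (MAX): max(-18, -10, -76) = -10
aa (MIN): min(63, -46, 1) = -46
ab (MIN): min(20, 50) = 20
ac (MIN): min(37, -92) = -92
ad (MIN): min(-8, -31, -42, -22) = -42
g (MAX): max(-46, 20, -92, -42) = 20
East (MIN): min(-12, -10, 20) = -12
start (MAX): max(-40, -63, -12) = -12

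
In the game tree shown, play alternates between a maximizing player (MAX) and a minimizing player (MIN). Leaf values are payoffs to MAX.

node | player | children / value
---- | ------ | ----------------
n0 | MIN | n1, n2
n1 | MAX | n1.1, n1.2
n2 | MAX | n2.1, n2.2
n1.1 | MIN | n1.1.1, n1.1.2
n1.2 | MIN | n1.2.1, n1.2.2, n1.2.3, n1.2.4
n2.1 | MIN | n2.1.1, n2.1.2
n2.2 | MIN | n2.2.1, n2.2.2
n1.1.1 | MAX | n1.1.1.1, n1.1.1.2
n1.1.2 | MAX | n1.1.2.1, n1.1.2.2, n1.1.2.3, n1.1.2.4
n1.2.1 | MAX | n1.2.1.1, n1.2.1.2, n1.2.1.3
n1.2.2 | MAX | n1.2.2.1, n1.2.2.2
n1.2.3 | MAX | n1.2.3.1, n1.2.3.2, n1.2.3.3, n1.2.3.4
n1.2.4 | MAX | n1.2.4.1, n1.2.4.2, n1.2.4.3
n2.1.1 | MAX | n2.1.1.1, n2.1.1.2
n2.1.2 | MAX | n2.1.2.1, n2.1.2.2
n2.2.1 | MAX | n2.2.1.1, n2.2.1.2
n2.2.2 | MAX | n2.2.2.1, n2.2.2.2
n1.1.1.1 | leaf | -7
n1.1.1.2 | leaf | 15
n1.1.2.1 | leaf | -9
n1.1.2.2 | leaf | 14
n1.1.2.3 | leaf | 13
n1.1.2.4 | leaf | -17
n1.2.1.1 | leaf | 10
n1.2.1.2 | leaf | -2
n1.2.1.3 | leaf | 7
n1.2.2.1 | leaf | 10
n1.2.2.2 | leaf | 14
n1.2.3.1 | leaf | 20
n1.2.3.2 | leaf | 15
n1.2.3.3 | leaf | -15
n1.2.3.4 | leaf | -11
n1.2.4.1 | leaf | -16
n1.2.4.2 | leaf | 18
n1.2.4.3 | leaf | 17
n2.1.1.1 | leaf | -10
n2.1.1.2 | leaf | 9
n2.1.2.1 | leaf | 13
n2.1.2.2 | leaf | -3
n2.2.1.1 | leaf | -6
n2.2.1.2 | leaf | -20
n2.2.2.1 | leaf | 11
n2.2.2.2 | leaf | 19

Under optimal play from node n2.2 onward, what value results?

n2.2.1 (MAX): max(-6, -20) = -6
n2.2.2 (MAX): max(11, 19) = 19
n2.2 (MIN): min(-6, 19) = -6

-6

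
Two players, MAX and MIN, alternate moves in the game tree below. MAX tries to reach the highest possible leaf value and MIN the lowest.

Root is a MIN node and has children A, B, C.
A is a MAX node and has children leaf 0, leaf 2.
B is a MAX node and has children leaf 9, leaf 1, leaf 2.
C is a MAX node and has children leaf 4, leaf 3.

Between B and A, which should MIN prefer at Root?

A

B (MAX): max(9, 1, 2) = 9
A (MAX): max(0, 2) = 2
MIN prefers the lower value; B=9, A=2. A is better since 2 < 9.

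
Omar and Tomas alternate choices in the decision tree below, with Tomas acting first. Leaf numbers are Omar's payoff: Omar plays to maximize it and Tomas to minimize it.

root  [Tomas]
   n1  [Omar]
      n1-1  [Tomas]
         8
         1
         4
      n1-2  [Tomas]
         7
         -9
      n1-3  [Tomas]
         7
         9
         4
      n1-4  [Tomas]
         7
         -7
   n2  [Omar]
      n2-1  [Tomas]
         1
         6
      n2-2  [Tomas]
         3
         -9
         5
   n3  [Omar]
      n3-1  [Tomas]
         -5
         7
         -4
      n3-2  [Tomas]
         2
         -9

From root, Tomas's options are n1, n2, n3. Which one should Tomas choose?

n1-1 (Tomas): min(8, 1, 4) = 1
n1-2 (Tomas): min(7, -9) = -9
n1-3 (Tomas): min(7, 9, 4) = 4
n1-4 (Tomas): min(7, -7) = -7
n1 (Omar): max(1, -9, 4, -7) = 4
n2-1 (Tomas): min(1, 6) = 1
n2-2 (Tomas): min(3, -9, 5) = -9
n2 (Omar): max(1, -9) = 1
n3-1 (Tomas): min(-5, 7, -4) = -5
n3-2 (Tomas): min(2, -9) = -9
n3 (Omar): max(-5, -9) = -5
root (Tomas): min(4, 1, -5) = -5
Tomas at root wants the lowest of {n1=4, n2=1, n3=-5}, so chooses n3.

n3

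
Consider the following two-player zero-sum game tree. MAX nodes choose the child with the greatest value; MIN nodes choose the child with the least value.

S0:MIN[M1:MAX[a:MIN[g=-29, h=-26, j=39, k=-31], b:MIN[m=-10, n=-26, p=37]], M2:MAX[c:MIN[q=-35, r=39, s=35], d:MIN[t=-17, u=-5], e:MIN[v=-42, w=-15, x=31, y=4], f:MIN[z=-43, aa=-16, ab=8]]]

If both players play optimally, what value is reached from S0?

a (MIN): min(-29, -26, 39, -31) = -31
b (MIN): min(-10, -26, 37) = -26
M1 (MAX): max(-31, -26) = -26
c (MIN): min(-35, 39, 35) = -35
d (MIN): min(-17, -5) = -17
e (MIN): min(-42, -15, 31, 4) = -42
f (MIN): min(-43, -16, 8) = -43
M2 (MAX): max(-35, -17, -42, -43) = -17
S0 (MIN): min(-26, -17) = -26

-26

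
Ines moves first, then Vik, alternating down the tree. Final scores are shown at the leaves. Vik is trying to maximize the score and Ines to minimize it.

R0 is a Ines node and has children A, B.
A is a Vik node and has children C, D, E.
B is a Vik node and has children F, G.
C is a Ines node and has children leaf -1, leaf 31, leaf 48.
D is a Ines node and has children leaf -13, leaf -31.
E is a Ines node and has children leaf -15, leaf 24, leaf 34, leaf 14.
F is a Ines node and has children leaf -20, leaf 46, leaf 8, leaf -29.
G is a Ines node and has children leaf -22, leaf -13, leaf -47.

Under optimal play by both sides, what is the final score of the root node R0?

C (Ines): min(-1, 31, 48) = -1
D (Ines): min(-13, -31) = -31
E (Ines): min(-15, 24, 34, 14) = -15
A (Vik): max(-1, -31, -15) = -1
F (Ines): min(-20, 46, 8, -29) = -29
G (Ines): min(-22, -13, -47) = -47
B (Vik): max(-29, -47) = -29
R0 (Ines): min(-1, -29) = -29

-29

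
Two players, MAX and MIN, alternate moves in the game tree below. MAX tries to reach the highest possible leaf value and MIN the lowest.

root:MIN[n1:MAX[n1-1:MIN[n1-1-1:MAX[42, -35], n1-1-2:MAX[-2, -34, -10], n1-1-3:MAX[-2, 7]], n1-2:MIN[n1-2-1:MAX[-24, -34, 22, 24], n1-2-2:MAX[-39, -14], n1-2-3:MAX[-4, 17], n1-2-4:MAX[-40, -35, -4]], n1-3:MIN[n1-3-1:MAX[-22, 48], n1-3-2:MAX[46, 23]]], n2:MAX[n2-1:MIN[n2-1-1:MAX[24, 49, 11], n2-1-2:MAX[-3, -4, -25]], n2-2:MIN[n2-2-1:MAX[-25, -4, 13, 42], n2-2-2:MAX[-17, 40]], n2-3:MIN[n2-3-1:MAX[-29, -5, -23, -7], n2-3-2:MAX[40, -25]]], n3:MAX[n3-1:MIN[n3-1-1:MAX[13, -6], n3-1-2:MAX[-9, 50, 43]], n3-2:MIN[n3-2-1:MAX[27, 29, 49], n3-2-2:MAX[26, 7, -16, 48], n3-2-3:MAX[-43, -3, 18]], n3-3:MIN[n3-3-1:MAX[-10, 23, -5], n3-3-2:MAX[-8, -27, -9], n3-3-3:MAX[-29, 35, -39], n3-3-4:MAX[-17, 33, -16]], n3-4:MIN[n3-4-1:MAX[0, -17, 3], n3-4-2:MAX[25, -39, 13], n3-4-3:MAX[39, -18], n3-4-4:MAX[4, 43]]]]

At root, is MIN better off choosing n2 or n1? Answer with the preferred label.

n2

n2-1-1 (MAX): max(24, 49, 11) = 49
n2-1-2 (MAX): max(-3, -4, -25) = -3
n2-1 (MIN): min(49, -3) = -3
n2-2-1 (MAX): max(-25, -4, 13, 42) = 42
n2-2-2 (MAX): max(-17, 40) = 40
n2-2 (MIN): min(42, 40) = 40
n2-3-1 (MAX): max(-29, -5, -23, -7) = -5
n2-3-2 (MAX): max(40, -25) = 40
n2-3 (MIN): min(-5, 40) = -5
n2 (MAX): max(-3, 40, -5) = 40
n1-1-1 (MAX): max(42, -35) = 42
n1-1-2 (MAX): max(-2, -34, -10) = -2
n1-1-3 (MAX): max(-2, 7) = 7
n1-1 (MIN): min(42, -2, 7) = -2
n1-2-1 (MAX): max(-24, -34, 22, 24) = 24
n1-2-2 (MAX): max(-39, -14) = -14
n1-2-3 (MAX): max(-4, 17) = 17
n1-2-4 (MAX): max(-40, -35, -4) = -4
n1-2 (MIN): min(24, -14, 17, -4) = -14
n1-3-1 (MAX): max(-22, 48) = 48
n1-3-2 (MAX): max(46, 23) = 46
n1-3 (MIN): min(48, 46) = 46
n1 (MAX): max(-2, -14, 46) = 46
MIN prefers the lower value; n2=40, n1=46. n2 is better since 40 < 46.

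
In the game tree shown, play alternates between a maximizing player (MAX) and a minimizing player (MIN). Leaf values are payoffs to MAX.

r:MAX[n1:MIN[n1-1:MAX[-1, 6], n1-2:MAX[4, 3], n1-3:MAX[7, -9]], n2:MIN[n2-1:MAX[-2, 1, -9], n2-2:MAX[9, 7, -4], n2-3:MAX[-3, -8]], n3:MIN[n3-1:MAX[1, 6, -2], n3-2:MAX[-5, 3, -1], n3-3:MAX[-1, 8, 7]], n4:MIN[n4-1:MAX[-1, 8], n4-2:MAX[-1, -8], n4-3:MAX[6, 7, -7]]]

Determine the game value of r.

4

n1-1 (MAX): max(-1, 6) = 6
n1-2 (MAX): max(4, 3) = 4
n1-3 (MAX): max(7, -9) = 7
n1 (MIN): min(6, 4, 7) = 4
n2-1 (MAX): max(-2, 1, -9) = 1
n2-2 (MAX): max(9, 7, -4) = 9
n2-3 (MAX): max(-3, -8) = -3
n2 (MIN): min(1, 9, -3) = -3
n3-1 (MAX): max(1, 6, -2) = 6
n3-2 (MAX): max(-5, 3, -1) = 3
n3-3 (MAX): max(-1, 8, 7) = 8
n3 (MIN): min(6, 3, 8) = 3
n4-1 (MAX): max(-1, 8) = 8
n4-2 (MAX): max(-1, -8) = -1
n4-3 (MAX): max(6, 7, -7) = 7
n4 (MIN): min(8, -1, 7) = -1
r (MAX): max(4, -3, 3, -1) = 4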